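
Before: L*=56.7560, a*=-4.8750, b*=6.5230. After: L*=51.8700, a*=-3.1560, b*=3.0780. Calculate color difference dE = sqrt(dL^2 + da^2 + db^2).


dL = -4.8860, da = 1.7190, db = -3.4450
dE = sqrt((-4.8860)^2 + 1.7190^2 + (-3.4450)^2) = 6.2206


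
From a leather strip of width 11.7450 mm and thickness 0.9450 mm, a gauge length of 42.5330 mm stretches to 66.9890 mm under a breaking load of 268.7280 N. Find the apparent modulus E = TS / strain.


TS = F / (w * t) = 268.7280 / (11.7450 * 0.9450) = 24.2119 N/mm^2
strain = (Lf - L0) / L0 = (66.9890 - 42.5330) / 42.5330 = 0.5750
E = TS / strain = 24.2119 / 0.5750 = 42.1084 N/mm^2


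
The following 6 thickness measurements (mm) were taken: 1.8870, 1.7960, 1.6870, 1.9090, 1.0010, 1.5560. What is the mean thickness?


Formula: Average = sum / n
Substituting: Average = 9.8360 / 6
Result: 1.6393 mm


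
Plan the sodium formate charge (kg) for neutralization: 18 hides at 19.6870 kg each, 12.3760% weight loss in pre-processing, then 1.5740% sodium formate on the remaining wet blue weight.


Total_raw = N * avg_wt = 18 * 19.6870 = 354.3660 kg
Substrate = Total_raw * (1 - loss/100) = 354.3660 * (1 - 12.3760/100) = 310.5097 kg
Neutralizer = Substrate * pct / 100 = 310.5097 * 1.5740 / 100 = 4.8874 kg


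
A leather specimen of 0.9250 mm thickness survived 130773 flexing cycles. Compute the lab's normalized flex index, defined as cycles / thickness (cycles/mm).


Formula: Index = cycles / thickness
Substituting: Index = 130773 / 0.9250
Result: 141376.2162 cycles/mm


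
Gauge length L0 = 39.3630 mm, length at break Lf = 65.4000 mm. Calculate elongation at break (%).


Formula: Elongation = (Lf - L0) / L0 * 100
Substituting: Elongation = (65.4000 - 39.3630) / 39.3630 * 100
Result: 66.1459 %


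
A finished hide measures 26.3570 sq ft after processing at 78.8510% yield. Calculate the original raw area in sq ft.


Formula: raw = finished * 100 / yield
Substituting: raw = 26.3570 * 100 / 78.8510
Result: 33.4263 sq ft


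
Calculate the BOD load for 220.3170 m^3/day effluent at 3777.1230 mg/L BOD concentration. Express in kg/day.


Formula: BOD_load = volume * conc / 1000
Substituting: BOD_load = 220.3170 * 3777.1230 / 1000
Result: 832.1644 kg/day


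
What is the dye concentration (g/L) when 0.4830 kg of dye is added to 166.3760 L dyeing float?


Formula: Conc = dye_mass(kg) / volume(L) * 1000
Substituting: Conc = 0.4830 / 166.3760 * 1000
Result: 2.9031 g/L


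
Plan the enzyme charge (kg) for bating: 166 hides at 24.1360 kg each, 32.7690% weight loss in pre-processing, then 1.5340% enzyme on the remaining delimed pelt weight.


Total_raw = N * avg_wt = 166 * 24.1360 = 4006.5760 kg
Substrate = Total_raw * (1 - loss/100) = 4006.5760 * (1 - 32.7690/100) = 2693.6611 kg
Enzyme = Substrate * pct / 100 = 2693.6611 * 1.5340 / 100 = 41.3208 kg


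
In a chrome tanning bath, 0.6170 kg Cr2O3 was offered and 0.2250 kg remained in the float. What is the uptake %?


Formula: Uptake = (offered - residual) / offered * 100
Substituting: Uptake = (0.6170 - 0.2250) / 0.6170 * 100
Result: 63.5332 %


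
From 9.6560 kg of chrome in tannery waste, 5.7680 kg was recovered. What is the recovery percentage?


Formula: Recovery = recovered / input * 100
Substituting: Recovery = 5.7680 / 9.6560 * 100
Result: 59.7349 %


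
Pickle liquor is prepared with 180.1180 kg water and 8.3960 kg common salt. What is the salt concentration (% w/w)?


Formula: Conc = salt / (water + salt) * 100
Substituting: Conc = 8.3960 / (180.1180 + 8.3960) * 100
Result: 4.4538 %


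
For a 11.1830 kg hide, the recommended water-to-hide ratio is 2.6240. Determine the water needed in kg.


Formula: Water = hide_weight * ratio
Substituting: Water = 11.1830 * 2.6240
Result: 29.3442 kg


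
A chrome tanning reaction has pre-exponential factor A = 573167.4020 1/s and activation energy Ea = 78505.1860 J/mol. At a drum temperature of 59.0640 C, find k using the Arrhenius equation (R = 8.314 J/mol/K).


T_K = T_C + 273.15 = 59.0640 + 273.15 = 332.2140 K
exponent = -Ea / (R * T_K) = -78505.1860 / (8.314 * 332.2140) = -28.4230
k = A * exp(exponent) = 573167.4020 * exp(-28.4230) = 2.5961e-07 1/s


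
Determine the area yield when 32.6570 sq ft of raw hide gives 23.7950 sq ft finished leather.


Formula: Yield = finished / raw * 100
Substituting: Yield = 23.7950 / 32.6570 * 100
Result: 72.8634 %


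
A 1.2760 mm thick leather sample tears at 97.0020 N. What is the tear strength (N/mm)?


Formula: Tear strength = force / thickness
Substituting: Tear strength = 97.0020 / 1.2760
Result: 76.0204 N/mm


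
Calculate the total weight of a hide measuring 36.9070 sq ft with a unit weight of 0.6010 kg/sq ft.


Formula: Weight = area * weight_per_sqft
Substituting: Weight = 36.9070 * 0.6010
Result: 22.1811 kg


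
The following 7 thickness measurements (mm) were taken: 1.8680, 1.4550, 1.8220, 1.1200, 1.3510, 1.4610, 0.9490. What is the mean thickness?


Formula: Average = sum / n
Substituting: Average = 10.0260 / 7
Result: 1.4323 mm


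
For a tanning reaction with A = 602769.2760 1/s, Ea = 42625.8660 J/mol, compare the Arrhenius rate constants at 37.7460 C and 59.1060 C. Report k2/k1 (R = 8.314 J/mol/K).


T1 = 37.7460 + 273.15 = 310.8960 K; T2 = 59.1060 + 273.15 = 332.2560 K
k1 = A * exp(-Ea/(R*T1)) = 602769.2760 * exp(-42625.8660/(8.314*310.8960)) = 0.0415129 1/s
k2 = A * exp(-Ea/(R*T2)) = 602769.2760 * exp(-42625.8660/(8.314*332.2560)) = 0.1198 1/s
k2/k1 = 0.1198 / 0.0415129 = 2.8869


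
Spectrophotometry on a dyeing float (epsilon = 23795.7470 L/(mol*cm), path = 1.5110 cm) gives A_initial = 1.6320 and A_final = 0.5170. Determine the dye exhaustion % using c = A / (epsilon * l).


c_initial = A_i / (epsilon * l) = 1.6320 / (23795.7470 * 1.5110) = 4.5390e-05 mol/L
c_final = A_f / (epsilon * l) = 0.5170 / (23795.7470 * 1.5110) = 1.4379e-05 mol/L
Exhaustion = (c_initial - c_final) / c_initial * 100 = (4.5390e-05 - 1.4379e-05) / 4.5390e-05 * 100 = 68.3211 %


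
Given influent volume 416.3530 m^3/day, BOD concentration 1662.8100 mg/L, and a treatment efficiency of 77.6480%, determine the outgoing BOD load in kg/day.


Load_in = volume * conc / 1000 = 416.3530 * 1662.8100 / 1000 = 692.3159 kg/day
Removed = Load_in * eff / 100 = 692.3159 * 77.6480 / 100 = 537.5695 kg/day
Load_out = Load_in - Removed = 692.3159 - 537.5695 = 154.7465 kg/day


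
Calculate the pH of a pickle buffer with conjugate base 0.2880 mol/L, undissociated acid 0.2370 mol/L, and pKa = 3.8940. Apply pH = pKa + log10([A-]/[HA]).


ratio = [A-] / [HA] = 0.2880 / 0.2370 = 1.2152
log10(ratio) = 0.0846441
pH = pKa + log10(ratio) = 3.8940 + 0.0846441 = 3.9786


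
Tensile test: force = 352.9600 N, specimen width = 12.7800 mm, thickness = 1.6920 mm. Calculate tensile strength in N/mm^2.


Formula: TS = force / (width * thickness)
Substituting: TS = 352.9600 / (12.7800 * 1.6920)
Result: 16.3228 N/mm^2


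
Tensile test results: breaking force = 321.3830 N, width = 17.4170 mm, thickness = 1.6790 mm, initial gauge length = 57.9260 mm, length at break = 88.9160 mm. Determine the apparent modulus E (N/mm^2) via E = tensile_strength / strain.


TS = F / (w * t) = 321.3830 / (17.4170 * 1.6790) = 10.9900 N/mm^2
strain = (Lf - L0) / L0 = (88.9160 - 57.9260) / 57.9260 = 0.5350
E = TS / strain = 10.9900 / 0.5350 = 20.5424 N/mm^2


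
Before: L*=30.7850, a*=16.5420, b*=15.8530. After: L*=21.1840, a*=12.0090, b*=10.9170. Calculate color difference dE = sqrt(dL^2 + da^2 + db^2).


dL = -9.6010, da = -4.5330, db = -4.9360
dE = sqrt((-9.6010)^2 + (-4.5330)^2 + (-4.9360)^2) = 11.7086


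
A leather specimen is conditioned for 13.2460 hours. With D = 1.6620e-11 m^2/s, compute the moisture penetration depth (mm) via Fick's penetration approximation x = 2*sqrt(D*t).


t = 13.2460 hr * 3600 = 47685.6000 s
D * t = 1.6620e-11 * 47685.6000 = 7.9253e-07
x = 2 * sqrt(D*t) = 2 * sqrt(7.9253e-07) = 0.00178049 m = 1.7805 mm


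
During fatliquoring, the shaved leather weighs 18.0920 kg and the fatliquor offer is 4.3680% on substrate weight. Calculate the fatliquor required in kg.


Formula: Fat = substrate * pct / 100
Substituting: Fat = 18.0920 * 4.3680 / 100
Result: 0.7903 kg


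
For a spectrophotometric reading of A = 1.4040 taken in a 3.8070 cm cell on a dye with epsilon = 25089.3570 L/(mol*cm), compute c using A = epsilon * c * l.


Formula: c = A / (epsilon * l)
Substituting: c = 1.4040 / (25089.3570 * 3.8070)
Result: 1.4699e-05 mol/L


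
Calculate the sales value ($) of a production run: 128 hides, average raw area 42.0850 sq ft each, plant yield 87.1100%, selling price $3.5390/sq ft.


Raw_total = N * avg_area = 128 * 42.0850 = 5386.8800 sq ft
Finished = Raw_total * yield / 100 = 5386.8800 * 87.1100 / 100 = 4692.5112 sq ft
Value = Finished * price = 4692.5112 * 3.5390 = 16606.7970 $


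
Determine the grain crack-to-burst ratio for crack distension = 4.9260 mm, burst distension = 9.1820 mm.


Formula: Ratio = crack / burst
Substituting: Ratio = 4.9260 / 9.1820
Result: 0.5365


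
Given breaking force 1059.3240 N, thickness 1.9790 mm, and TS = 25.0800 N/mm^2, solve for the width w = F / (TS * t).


Formula: w = F / (TS * t)
Substituting: w = 1059.3240 / (25.0800 * 1.9790)
Result: 21.3430 mm


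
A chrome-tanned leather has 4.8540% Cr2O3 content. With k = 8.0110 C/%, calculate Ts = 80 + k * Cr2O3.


Formula: Ts = 80 + k * Cr2O3
Substituting: Ts = 80 + 8.0110 * 4.8540
Result: 118.8854 C


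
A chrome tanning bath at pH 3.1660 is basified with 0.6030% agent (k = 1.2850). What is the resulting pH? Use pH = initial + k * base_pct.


Formula: pH_final = pH_initial + k * base_pct
Substituting: pH_final = 3.1660 + 1.2850 * 0.6030
Result: 3.9409


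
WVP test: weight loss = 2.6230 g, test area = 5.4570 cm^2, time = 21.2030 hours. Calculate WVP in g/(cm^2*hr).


Formula: WVP = loss / (area * time)
Substituting: WVP = 2.6230 / (5.4570 * 21.2030)
Result: 0.0226698 g/(cm^2*hr)


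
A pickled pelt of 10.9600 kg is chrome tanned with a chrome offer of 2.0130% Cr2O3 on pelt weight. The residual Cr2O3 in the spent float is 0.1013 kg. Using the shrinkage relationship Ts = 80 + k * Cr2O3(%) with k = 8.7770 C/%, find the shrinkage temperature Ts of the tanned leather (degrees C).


Offered = pelt * offer_pct / 100 = 10.9600 * 2.0130 / 100 = 0.2206 kg
Uptake = offered - residual = 0.2206 - 0.1013 = 0.1193 kg
Cr2O3% on pelt = uptake / pelt * 100 = 0.1193 / 10.9600 * 100 = 1.0887 %
Ts = 80 + k * Cr2O3% = 80 + 8.7770 * 1.0887 = 89.5558 C


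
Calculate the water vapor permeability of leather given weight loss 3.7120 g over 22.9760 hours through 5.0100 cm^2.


Formula: WVP = loss / (area * time)
Substituting: WVP = 3.7120 / (5.0100 * 22.9760)
Result: 0.0322475 g/(cm^2*hr)


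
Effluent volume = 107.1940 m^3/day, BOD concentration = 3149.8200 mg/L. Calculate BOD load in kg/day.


Formula: BOD_load = volume * conc / 1000
Substituting: BOD_load = 107.1940 * 3149.8200 / 1000
Result: 337.6418 kg/day


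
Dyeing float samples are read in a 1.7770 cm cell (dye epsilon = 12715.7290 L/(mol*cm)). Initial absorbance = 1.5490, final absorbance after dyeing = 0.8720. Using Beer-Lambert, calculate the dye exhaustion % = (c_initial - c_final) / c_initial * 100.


c_initial = A_i / (epsilon * l) = 1.5490 / (12715.7290 * 1.7770) = 6.8552e-05 mol/L
c_final = A_f / (epsilon * l) = 0.8720 / (12715.7290 * 1.7770) = 3.8591e-05 mol/L
Exhaustion = (c_initial - c_final) / c_initial * 100 = (6.8552e-05 - 3.8591e-05) / 6.8552e-05 * 100 = 43.7056 %


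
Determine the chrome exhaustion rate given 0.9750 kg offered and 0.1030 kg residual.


Formula: Uptake = (offered - residual) / offered * 100
Substituting: Uptake = (0.9750 - 0.1030) / 0.9750 * 100
Result: 89.4359 %


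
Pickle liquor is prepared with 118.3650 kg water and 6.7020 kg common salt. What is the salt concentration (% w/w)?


Formula: Conc = salt / (water + salt) * 100
Substituting: Conc = 6.7020 / (118.3650 + 6.7020) * 100
Result: 5.3587 %


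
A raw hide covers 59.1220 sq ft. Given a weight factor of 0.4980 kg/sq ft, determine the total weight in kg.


Formula: Weight = area * weight_per_sqft
Substituting: Weight = 59.1220 * 0.4980
Result: 29.4428 kg


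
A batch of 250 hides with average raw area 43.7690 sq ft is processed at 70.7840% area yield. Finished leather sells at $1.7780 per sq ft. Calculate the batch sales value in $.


Raw_total = N * avg_area = 250 * 43.7690 = 10942.2500 sq ft
Finished = Raw_total * yield / 100 = 10942.2500 * 70.7840 / 100 = 7745.3622 sq ft
Value = Finished * price = 7745.3622 * 1.7780 = 13771.2541 $


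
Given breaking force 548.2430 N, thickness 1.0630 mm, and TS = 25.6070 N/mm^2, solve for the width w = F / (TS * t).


Formula: w = F / (TS * t)
Substituting: w = 548.2430 / (25.6070 * 1.0630)
Result: 20.1410 mm


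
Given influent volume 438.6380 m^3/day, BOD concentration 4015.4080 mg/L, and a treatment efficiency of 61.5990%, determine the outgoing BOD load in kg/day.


Load_in = volume * conc / 1000 = 438.6380 * 4015.4080 / 1000 = 1761.3105 kg/day
Removed = Load_in * eff / 100 = 1761.3105 * 61.5990 / 100 = 1084.9497 kg/day
Load_out = Load_in - Removed = 1761.3105 - 1084.9497 = 676.3609 kg/day


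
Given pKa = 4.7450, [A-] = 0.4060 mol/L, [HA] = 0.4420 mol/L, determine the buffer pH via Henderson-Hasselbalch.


ratio = [A-] / [HA] = 0.4060 / 0.4420 = 0.9186
log10(ratio) = -0.0368962
pH = pKa + log10(ratio) = 4.7450 - 0.0368962 = 4.7081


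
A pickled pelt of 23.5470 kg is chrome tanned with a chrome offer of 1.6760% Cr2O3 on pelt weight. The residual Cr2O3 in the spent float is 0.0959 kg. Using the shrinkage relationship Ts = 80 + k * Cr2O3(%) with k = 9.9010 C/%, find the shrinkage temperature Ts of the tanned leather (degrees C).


Offered = pelt * offer_pct / 100 = 23.5470 * 1.6760 / 100 = 0.3946 kg
Uptake = offered - residual = 0.3946 - 0.0959 = 0.2987 kg
Cr2O3% on pelt = uptake / pelt * 100 = 0.2987 / 23.5470 * 100 = 1.2687 %
Ts = 80 + k * Cr2O3% = 80 + 9.9010 * 1.2687 = 92.5617 C


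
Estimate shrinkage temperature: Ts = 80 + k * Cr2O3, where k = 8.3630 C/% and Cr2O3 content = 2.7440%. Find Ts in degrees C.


Formula: Ts = 80 + k * Cr2O3
Substituting: Ts = 80 + 8.3630 * 2.7440
Result: 102.9481 C


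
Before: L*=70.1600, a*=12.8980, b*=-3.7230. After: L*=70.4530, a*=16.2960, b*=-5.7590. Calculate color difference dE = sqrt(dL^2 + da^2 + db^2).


dL = 0.2930, da = 3.3980, db = -2.0360
dE = sqrt(0.2930^2 + 3.3980^2 + (-2.0360)^2) = 3.9721


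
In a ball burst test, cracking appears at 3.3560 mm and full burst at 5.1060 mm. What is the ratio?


Formula: Ratio = crack / burst
Substituting: Ratio = 3.3560 / 5.1060
Result: 0.6573


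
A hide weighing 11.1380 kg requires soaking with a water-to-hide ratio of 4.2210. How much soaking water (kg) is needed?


Formula: Water = hide_weight * ratio
Substituting: Water = 11.1380 * 4.2210
Result: 47.0135 kg


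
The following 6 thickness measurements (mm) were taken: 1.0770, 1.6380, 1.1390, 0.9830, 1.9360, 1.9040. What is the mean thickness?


Formula: Average = sum / n
Substituting: Average = 8.6770 / 6
Result: 1.4462 mm


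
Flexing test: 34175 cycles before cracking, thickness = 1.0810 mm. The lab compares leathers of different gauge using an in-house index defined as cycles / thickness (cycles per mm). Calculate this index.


Formula: Index = cycles / thickness
Substituting: Index = 34175 / 1.0810
Result: 31614.2461 cycles/mm


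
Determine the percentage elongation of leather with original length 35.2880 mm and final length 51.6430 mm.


Formula: Elongation = (Lf - L0) / L0 * 100
Substituting: Elongation = (51.6430 - 35.2880) / 35.2880 * 100
Result: 46.3472 %


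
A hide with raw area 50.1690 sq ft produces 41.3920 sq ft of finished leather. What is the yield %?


Formula: Yield = finished / raw * 100
Substituting: Yield = 41.3920 / 50.1690 * 100
Result: 82.5051 %


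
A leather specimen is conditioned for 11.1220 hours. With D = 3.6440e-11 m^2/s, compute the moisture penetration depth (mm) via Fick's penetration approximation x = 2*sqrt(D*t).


t = 11.1220 hr * 3600 = 40039.2000 s
D * t = 3.6440e-11 * 40039.2000 = 1.4590e-06
x = 2 * sqrt(D*t) = 2 * sqrt(1.4590e-06) = 0.0024158 m = 2.4158 mm


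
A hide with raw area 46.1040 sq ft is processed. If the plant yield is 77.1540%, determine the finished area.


Formula: finished = raw * yield / 100
Substituting: finished = 46.1040 * 77.1540 / 100
Result: 35.5711 sq ft


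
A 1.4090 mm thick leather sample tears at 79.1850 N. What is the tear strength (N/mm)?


Formula: Tear strength = force / thickness
Substituting: Tear strength = 79.1850 / 1.4090
Result: 56.1994 N/mm


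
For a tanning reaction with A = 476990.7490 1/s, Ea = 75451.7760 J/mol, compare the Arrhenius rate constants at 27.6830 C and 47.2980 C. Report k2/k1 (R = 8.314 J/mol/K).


T1 = 27.6830 + 273.15 = 300.8330 K; T2 = 47.2980 + 273.15 = 320.4480 K
k1 = A * exp(-Ea/(R*T1)) = 476990.7490 * exp(-75451.7760/(8.314*300.8330)) = 3.7765e-08 1/s
k2 = A * exp(-Ea/(R*T2)) = 476990.7490 * exp(-75451.7760/(8.314*320.4480)) = 2.3936e-07 1/s
k2/k1 = 2.3936e-07 / 3.7765e-08 = 6.3380


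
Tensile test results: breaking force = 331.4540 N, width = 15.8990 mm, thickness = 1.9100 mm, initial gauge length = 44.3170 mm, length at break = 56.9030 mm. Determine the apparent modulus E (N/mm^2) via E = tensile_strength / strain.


TS = F / (w * t) = 331.4540 / (15.8990 * 1.9100) = 10.9149 N/mm^2
strain = (Lf - L0) / L0 = (56.9030 - 44.3170) / 44.3170 = 0.2840
E = TS / strain = 10.9149 / 0.2840 = 38.4329 N/mm^2


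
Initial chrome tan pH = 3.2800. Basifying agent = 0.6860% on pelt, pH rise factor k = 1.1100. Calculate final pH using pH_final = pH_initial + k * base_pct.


Formula: pH_final = pH_initial + k * base_pct
Substituting: pH_final = 3.2800 + 1.1100 * 0.6860
Result: 4.0415


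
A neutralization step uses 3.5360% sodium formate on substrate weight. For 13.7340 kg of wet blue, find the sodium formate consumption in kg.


Formula: Neutralizer = substrate * pct / 100
Substituting: Neutralizer = 13.7340 * 3.5360 / 100
Result: 0.4856 kg


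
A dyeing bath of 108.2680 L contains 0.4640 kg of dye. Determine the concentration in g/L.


Formula: Conc = dye_mass(kg) / volume(L) * 1000
Substituting: Conc = 0.4640 / 108.2680 * 1000
Result: 4.2857 g/L


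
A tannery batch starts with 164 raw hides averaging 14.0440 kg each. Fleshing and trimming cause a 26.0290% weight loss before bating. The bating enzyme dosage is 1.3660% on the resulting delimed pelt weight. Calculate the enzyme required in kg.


Total_raw = N * avg_wt = 164 * 14.0440 = 2303.2160 kg
Substrate = Total_raw * (1 - loss/100) = 2303.2160 * (1 - 26.0290/100) = 1703.7119 kg
Enzyme = Substrate * pct / 100 = 1703.7119 * 1.3660 / 100 = 23.2727 kg


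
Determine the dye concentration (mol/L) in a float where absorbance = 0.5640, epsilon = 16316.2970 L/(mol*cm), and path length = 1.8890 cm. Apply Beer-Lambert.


Formula: c = A / (epsilon * l)
Substituting: c = 0.5640 / (16316.2970 * 1.8890)
Result: 1.8299e-05 mol/L


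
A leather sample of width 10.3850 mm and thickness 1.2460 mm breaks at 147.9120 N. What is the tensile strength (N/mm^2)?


Formula: TS = force / (width * thickness)
Substituting: TS = 147.9120 / (10.3850 * 1.2460)
Result: 11.4309 N/mm^2


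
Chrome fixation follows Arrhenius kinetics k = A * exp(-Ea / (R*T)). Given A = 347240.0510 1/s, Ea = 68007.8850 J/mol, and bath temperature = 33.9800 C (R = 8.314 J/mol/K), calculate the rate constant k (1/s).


T_K = T_C + 273.15 = 33.9800 + 273.15 = 307.1300 K
exponent = -Ea / (R * T_K) = -68007.8850 / (8.314 * 307.1300) = -26.6334
k = A * exp(exponent) = 347240.0510 * exp(-26.6334) = 9.4163e-07 1/s


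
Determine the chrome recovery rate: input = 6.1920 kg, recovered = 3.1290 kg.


Formula: Recovery = recovered / input * 100
Substituting: Recovery = 3.1290 / 6.1920 * 100
Result: 50.5329 %


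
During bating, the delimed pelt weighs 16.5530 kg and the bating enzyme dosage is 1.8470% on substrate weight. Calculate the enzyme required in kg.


Formula: Enzyme = substrate * pct / 100
Substituting: Enzyme = 16.5530 * 1.8470 / 100
Result: 0.3057 kg


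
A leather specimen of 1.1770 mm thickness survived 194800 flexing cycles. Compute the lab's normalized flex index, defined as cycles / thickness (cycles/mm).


Formula: Index = cycles / thickness
Substituting: Index = 194800 / 1.1770
Result: 165505.5225 cycles/mm


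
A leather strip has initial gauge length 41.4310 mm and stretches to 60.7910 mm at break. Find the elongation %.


Formula: Elongation = (Lf - L0) / L0 * 100
Substituting: Elongation = (60.7910 - 41.4310) / 41.4310 * 100
Result: 46.7283 %


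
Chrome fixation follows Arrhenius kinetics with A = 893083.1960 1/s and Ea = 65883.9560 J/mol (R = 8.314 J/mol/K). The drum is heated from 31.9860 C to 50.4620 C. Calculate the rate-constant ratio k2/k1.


T1 = 31.9860 + 273.15 = 305.1360 K; T2 = 50.4620 + 273.15 = 323.6120 K
k1 = A * exp(-Ea/(R*T1)) = 893083.1960 * exp(-65883.9560/(8.314*305.1360)) = 4.7006e-06 1/s
k2 = A * exp(-Ea/(R*T2)) = 893083.1960 * exp(-65883.9560/(8.314*323.6120)) = 2.0706e-05 1/s
k2/k1 = 2.0706e-05 / 4.7006e-06 = 4.4049


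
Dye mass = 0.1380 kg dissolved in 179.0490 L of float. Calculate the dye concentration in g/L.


Formula: Conc = dye_mass(kg) / volume(L) * 1000
Substituting: Conc = 0.1380 / 179.0490 * 1000
Result: 0.7707 g/L


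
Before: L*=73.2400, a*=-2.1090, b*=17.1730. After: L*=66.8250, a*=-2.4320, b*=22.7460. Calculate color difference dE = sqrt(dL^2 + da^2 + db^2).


dL = -6.4150, da = -0.3230, db = 5.5730
dE = sqrt((-6.4150)^2 + (-0.3230)^2 + 5.5730^2) = 8.5038


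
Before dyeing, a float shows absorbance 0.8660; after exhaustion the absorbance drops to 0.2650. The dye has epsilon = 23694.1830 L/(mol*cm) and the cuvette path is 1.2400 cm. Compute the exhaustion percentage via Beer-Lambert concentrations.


c_initial = A_i / (epsilon * l) = 0.8660 / (23694.1830 * 1.2400) = 2.9475e-05 mol/L
c_final = A_f / (epsilon * l) = 0.2650 / (23694.1830 * 1.2400) = 9.0195e-06 mol/L
Exhaustion = (c_initial - c_final) / c_initial * 100 = (2.9475e-05 - 9.0195e-06) / 2.9475e-05 * 100 = 69.3995 %


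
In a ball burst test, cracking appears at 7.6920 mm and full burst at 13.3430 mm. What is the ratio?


Formula: Ratio = crack / burst
Substituting: Ratio = 7.6920 / 13.3430
Result: 0.5765


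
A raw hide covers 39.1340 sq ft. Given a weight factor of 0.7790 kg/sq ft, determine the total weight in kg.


Formula: Weight = area * weight_per_sqft
Substituting: Weight = 39.1340 * 0.7790
Result: 30.4854 kg


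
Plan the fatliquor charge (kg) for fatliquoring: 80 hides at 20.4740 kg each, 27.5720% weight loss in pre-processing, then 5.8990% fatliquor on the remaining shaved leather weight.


Total_raw = N * avg_wt = 80 * 20.4740 = 1637.9200 kg
Substrate = Total_raw * (1 - loss/100) = 1637.9200 * (1 - 27.5720/100) = 1186.3127 kg
Fat = Substrate * pct / 100 = 1186.3127 * 5.8990 / 100 = 69.9806 kg


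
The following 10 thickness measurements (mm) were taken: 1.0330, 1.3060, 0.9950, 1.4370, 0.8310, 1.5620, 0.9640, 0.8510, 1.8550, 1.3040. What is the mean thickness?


Formula: Average = sum / n
Substituting: Average = 12.1380 / 10
Result: 1.2138 mm


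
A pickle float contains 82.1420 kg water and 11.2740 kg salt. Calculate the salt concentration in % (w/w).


Formula: Conc = salt / (water + salt) * 100
Substituting: Conc = 11.2740 / (82.1420 + 11.2740) * 100
Result: 12.0686 %


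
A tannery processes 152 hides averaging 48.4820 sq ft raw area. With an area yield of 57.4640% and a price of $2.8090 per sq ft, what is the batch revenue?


Raw_total = N * avg_area = 152 * 48.4820 = 7369.2640 sq ft
Finished = Raw_total * yield / 100 = 7369.2640 * 57.4640 / 100 = 4234.6739 sq ft
Value = Finished * price = 4234.6739 * 2.8090 = 11895.1989 $


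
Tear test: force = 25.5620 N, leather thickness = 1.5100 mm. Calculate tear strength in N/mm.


Formula: Tear strength = force / thickness
Substituting: Tear strength = 25.5620 / 1.5100
Result: 16.9285 N/mm


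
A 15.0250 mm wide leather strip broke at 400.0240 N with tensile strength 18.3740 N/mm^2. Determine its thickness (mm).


Formula: t = F / (TS * w)
Substituting: t = 400.0240 / (18.3740 * 15.0250)
Result: 1.4490 mm


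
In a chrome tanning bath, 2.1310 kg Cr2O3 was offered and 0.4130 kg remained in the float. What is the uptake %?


Formula: Uptake = (offered - residual) / offered * 100
Substituting: Uptake = (2.1310 - 0.4130) / 2.1310 * 100
Result: 80.6194 %


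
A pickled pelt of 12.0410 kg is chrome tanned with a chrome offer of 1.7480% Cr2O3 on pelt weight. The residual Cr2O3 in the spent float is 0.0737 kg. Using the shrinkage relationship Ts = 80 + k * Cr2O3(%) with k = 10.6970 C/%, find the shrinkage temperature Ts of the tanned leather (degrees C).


Offered = pelt * offer_pct / 100 = 12.0410 * 1.7480 / 100 = 0.2105 kg
Uptake = offered - residual = 0.2105 - 0.0737 = 0.1368 kg
Cr2O3% on pelt = uptake / pelt * 100 = 0.1368 / 12.0410 * 100 = 1.1359 %
Ts = 80 + k * Cr2O3% = 80 + 10.6970 * 1.1359 = 92.1510 C


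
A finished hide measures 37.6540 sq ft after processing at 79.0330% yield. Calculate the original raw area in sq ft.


Formula: raw = finished * 100 / yield
Substituting: raw = 37.6540 * 100 / 79.0330
Result: 47.6434 sq ft


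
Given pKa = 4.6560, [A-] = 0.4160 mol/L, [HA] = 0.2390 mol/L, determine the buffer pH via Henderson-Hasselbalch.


ratio = [A-] / [HA] = 0.4160 / 0.2390 = 1.7406
log10(ratio) = 0.2407
pH = pKa + log10(ratio) = 4.6560 + 0.2407 = 4.8967


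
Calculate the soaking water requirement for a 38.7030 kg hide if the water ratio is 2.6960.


Formula: Water = hide_weight * ratio
Substituting: Water = 38.7030 * 2.6960
Result: 104.3433 kg


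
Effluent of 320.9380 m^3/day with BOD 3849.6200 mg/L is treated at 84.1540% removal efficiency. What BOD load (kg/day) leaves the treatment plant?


Load_in = volume * conc / 1000 = 320.9380 * 3849.6200 / 1000 = 1235.4893 kg/day
Removed = Load_in * eff / 100 = 1235.4893 * 84.1540 / 100 = 1039.7137 kg/day
Load_out = Load_in - Removed = 1235.4893 - 1039.7137 = 195.7756 kg/day


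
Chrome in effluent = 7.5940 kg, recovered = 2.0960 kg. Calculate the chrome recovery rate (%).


Formula: Recovery = recovered / input * 100
Substituting: Recovery = 2.0960 / 7.5940 * 100
Result: 27.6007 %


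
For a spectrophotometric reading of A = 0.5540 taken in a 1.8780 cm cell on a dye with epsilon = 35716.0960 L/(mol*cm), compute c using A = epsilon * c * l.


Formula: c = A / (epsilon * l)
Substituting: c = 0.5540 / (35716.0960 * 1.8780)
Result: 8.2594e-06 mol/L


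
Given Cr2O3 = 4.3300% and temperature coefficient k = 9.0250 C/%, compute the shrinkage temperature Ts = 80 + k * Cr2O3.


Formula: Ts = 80 + k * Cr2O3
Substituting: Ts = 80 + 9.0250 * 4.3300
Result: 119.0782 C


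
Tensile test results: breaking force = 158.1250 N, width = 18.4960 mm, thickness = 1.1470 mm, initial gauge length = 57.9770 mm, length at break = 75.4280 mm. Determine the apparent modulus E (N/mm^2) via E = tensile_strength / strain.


TS = F / (w * t) = 158.1250 / (18.4960 * 1.1470) = 7.4535 N/mm^2
strain = (Lf - L0) / L0 = (75.4280 - 57.9770) / 57.9770 = 0.3010
E = TS / strain = 7.4535 / 0.3010 = 24.7625 N/mm^2


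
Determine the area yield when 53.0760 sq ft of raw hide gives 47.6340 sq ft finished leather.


Formula: Yield = finished / raw * 100
Substituting: Yield = 47.6340 / 53.0760 * 100
Result: 89.7468 %


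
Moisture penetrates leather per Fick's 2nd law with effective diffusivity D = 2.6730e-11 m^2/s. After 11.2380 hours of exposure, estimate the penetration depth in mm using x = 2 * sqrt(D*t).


t = 11.2380 hr * 3600 = 40456.8000 s
D * t = 2.6730e-11 * 40456.8000 = 1.0814e-06
x = 2 * sqrt(D*t) = 2 * sqrt(1.0814e-06) = 0.00207982 m = 2.0798 mm


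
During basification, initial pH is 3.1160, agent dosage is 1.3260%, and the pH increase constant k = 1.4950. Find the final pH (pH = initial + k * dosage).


Formula: pH_final = pH_initial + k * base_pct
Substituting: pH_final = 3.1160 + 1.4950 * 1.3260
Result: 5.0984


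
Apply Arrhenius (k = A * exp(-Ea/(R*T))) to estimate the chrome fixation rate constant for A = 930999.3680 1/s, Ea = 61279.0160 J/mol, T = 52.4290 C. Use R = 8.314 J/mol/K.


T_K = T_C + 273.15 = 52.4290 + 273.15 = 325.5790 K
exponent = -Ea / (R * T_K) = -61279.0160 / (8.314 * 325.5790) = -22.6384
k = A * exp(exponent) = 930999.3680 * exp(-22.6384) = 1.3716e-04 1/s


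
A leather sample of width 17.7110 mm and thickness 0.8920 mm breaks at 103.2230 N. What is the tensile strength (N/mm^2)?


Formula: TS = force / (width * thickness)
Substituting: TS = 103.2230 / (17.7110 * 0.8920)
Result: 6.5338 N/mm^2


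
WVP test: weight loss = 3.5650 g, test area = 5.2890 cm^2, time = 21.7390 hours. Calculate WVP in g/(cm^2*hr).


Formula: WVP = loss / (area * time)
Substituting: WVP = 3.5650 / (5.2890 * 21.7390)
Result: 0.031006 g/(cm^2*hr)


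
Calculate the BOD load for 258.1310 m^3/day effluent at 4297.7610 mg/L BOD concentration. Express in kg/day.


Formula: BOD_load = volume * conc / 1000
Substituting: BOD_load = 258.1310 * 4297.7610 / 1000
Result: 1109.3853 kg/day


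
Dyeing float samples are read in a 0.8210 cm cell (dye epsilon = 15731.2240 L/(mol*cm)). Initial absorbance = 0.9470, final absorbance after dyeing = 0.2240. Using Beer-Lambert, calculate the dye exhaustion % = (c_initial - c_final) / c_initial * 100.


c_initial = A_i / (epsilon * l) = 0.9470 / (15731.2240 * 0.8210) = 7.3324e-05 mol/L
c_final = A_f / (epsilon * l) = 0.2240 / (15731.2240 * 0.8210) = 1.7344e-05 mol/L
Exhaustion = (c_initial - c_final) / c_initial * 100 = (7.3324e-05 - 1.7344e-05) / 7.3324e-05 * 100 = 76.3464 %


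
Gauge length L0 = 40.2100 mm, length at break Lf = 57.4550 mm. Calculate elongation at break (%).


Formula: Elongation = (Lf - L0) / L0 * 100
Substituting: Elongation = (57.4550 - 40.2100) / 40.2100 * 100
Result: 42.8873 %


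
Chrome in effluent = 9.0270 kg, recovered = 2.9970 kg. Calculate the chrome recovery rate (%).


Formula: Recovery = recovered / input * 100
Substituting: Recovery = 2.9970 / 9.0270 * 100
Result: 33.2004 %


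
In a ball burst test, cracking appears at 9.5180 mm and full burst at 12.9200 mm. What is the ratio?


Formula: Ratio = crack / burst
Substituting: Ratio = 9.5180 / 12.9200
Result: 0.7367


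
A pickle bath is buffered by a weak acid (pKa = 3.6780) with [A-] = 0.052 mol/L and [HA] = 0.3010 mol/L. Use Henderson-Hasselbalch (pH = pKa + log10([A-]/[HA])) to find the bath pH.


ratio = [A-] / [HA] = 0.052 / 0.3010 = 0.1728
log10(ratio) = -0.7626
pH = pKa + log10(ratio) = 3.6780 - 0.7626 = 2.9154


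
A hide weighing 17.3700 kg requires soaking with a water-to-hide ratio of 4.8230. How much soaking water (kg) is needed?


Formula: Water = hide_weight * ratio
Substituting: Water = 17.3700 * 4.8230
Result: 83.7755 kg


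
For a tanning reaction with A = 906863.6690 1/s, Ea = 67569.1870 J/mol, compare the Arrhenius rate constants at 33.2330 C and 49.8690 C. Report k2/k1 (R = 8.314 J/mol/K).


T1 = 33.2330 + 273.15 = 306.3830 K; T2 = 49.8690 + 273.15 = 323.0190 K
k1 = A * exp(-Ea/(R*T1)) = 906863.6690 * exp(-67569.1870/(8.314*306.3830)) = 2.7377e-06 1/s
k2 = A * exp(-Ea/(R*T2)) = 906863.6690 * exp(-67569.1870/(8.314*323.0190)) = 1.0732e-05 1/s
k2/k1 = 1.0732e-05 / 2.7377e-06 = 3.9202


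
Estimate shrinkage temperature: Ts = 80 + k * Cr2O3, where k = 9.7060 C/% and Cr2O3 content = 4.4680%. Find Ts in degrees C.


Formula: Ts = 80 + k * Cr2O3
Substituting: Ts = 80 + 9.7060 * 4.4680
Result: 123.3664 C


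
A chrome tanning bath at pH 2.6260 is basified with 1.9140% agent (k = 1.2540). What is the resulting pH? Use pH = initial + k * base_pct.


Formula: pH_final = pH_initial + k * base_pct
Substituting: pH_final = 2.6260 + 1.2540 * 1.9140
Result: 5.0262


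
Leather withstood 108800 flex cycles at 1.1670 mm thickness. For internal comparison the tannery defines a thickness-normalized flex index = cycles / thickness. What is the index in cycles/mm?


Formula: Index = cycles / thickness
Substituting: Index = 108800 / 1.1670
Result: 93230.5056 cycles/mm


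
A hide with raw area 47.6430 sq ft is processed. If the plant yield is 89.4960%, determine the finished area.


Formula: finished = raw * yield / 100
Substituting: finished = 47.6430 * 89.4960 / 100
Result: 42.6386 sq ft


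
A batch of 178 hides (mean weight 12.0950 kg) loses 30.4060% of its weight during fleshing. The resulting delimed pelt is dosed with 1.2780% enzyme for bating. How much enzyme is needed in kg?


Total_raw = N * avg_wt = 178 * 12.0950 = 2152.9100 kg
Substrate = Total_raw * (1 - loss/100) = 2152.9100 * (1 - 30.4060/100) = 1498.2962 kg
Enzyme = Substrate * pct / 100 = 1498.2962 * 1.2780 / 100 = 19.1482 kg


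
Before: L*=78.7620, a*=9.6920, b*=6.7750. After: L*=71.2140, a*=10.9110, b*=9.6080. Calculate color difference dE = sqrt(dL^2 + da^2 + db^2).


dL = -7.5480, da = 1.2190, db = 2.8330
dE = sqrt((-7.5480)^2 + 1.2190^2 + 2.8330^2) = 8.1538


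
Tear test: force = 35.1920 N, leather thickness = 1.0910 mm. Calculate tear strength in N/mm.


Formula: Tear strength = force / thickness
Substituting: Tear strength = 35.1920 / 1.0910
Result: 32.2566 N/mm


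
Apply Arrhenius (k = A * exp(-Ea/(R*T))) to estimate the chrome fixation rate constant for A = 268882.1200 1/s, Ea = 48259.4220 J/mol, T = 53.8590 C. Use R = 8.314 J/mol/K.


T_K = T_C + 273.15 = 53.8590 + 273.15 = 327.0090 K
exponent = -Ea / (R * T_K) = -48259.4220 / (8.314 * 327.0090) = -17.7506
k = A * exp(exponent) = 268882.1200 * exp(-17.7506) = 0.00525516 1/s


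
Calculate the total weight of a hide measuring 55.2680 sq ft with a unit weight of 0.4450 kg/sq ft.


Formula: Weight = area * weight_per_sqft
Substituting: Weight = 55.2680 * 0.4450
Result: 24.5943 kg


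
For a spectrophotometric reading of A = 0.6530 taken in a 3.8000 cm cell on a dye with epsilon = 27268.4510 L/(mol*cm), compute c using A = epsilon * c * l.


Formula: c = A / (epsilon * l)
Substituting: c = 0.6530 / (27268.4510 * 3.8000)
Result: 6.3019e-06 mol/L


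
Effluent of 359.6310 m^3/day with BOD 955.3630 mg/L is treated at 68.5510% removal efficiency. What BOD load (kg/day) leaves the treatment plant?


Load_in = volume * conc / 1000 = 359.6310 * 955.3630 / 1000 = 343.5782 kg/day
Removed = Load_in * eff / 100 = 343.5782 * 68.5510 / 100 = 235.5263 kg/day
Load_out = Load_in - Removed = 343.5782 - 235.5263 = 108.0519 kg/day


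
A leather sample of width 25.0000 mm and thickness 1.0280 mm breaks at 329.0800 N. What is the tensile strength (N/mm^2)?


Formula: TS = force / (width * thickness)
Substituting: TS = 329.0800 / (25.0000 * 1.0280)
Result: 12.8047 N/mm^2


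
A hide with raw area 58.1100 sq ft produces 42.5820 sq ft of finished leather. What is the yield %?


Formula: Yield = finished / raw * 100
Substituting: Yield = 42.5820 / 58.1100 * 100
Result: 73.2783 %


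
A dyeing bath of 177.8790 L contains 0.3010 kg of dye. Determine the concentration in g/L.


Formula: Conc = dye_mass(kg) / volume(L) * 1000
Substituting: Conc = 0.3010 / 177.8790 * 1000
Result: 1.6922 g/L


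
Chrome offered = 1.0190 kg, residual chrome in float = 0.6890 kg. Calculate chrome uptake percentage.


Formula: Uptake = (offered - residual) / offered * 100
Substituting: Uptake = (1.0190 - 0.6890) / 1.0190 * 100
Result: 32.3847 %


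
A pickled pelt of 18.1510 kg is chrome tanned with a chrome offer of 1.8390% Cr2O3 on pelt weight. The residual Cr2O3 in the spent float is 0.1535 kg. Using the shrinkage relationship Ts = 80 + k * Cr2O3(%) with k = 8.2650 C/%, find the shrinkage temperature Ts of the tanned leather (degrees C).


Offered = pelt * offer_pct / 100 = 18.1510 * 1.8390 / 100 = 0.3338 kg
Uptake = offered - residual = 0.3338 - 0.1535 = 0.1803 kg
Cr2O3% on pelt = uptake / pelt * 100 = 0.1803 / 18.1510 * 100 = 0.9933 %
Ts = 80 + k * Cr2O3% = 80 + 8.2650 * 0.9933 = 88.2098 C


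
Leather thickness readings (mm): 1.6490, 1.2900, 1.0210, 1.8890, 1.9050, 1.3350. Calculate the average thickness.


Formula: Average = sum / n
Substituting: Average = 9.0890 / 6
Result: 1.5148 mm


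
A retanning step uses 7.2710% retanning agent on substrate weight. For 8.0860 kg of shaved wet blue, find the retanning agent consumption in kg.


Formula: Retan = substrate * pct / 100
Substituting: Retan = 8.0860 * 7.2710 / 100
Result: 0.5879 kg


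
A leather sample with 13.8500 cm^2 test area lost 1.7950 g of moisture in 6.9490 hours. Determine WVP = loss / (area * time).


Formula: WVP = loss / (area * time)
Substituting: WVP = 1.7950 / (13.8500 * 6.9490)
Result: 0.0186506 g/(cm^2*hr)


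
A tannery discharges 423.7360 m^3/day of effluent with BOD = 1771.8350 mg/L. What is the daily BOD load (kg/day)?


Formula: BOD_load = volume * conc / 1000
Substituting: BOD_load = 423.7360 * 1771.8350 / 1000
Result: 750.7903 kg/day


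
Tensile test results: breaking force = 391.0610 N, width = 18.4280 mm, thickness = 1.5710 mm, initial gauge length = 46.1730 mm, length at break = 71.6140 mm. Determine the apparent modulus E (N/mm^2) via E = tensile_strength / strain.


TS = F / (w * t) = 391.0610 / (18.4280 * 1.5710) = 13.5080 N/mm^2
strain = (Lf - L0) / L0 = (71.6140 - 46.1730) / 46.1730 = 0.5510
E = TS / strain = 13.5080 / 0.5510 = 24.5157 N/mm^2


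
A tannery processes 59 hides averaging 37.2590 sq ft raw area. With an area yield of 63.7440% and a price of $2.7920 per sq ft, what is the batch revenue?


Raw_total = N * avg_area = 59 * 37.2590 = 2198.2810 sq ft
Finished = Raw_total * yield / 100 = 2198.2810 * 63.7440 / 100 = 1401.2722 sq ft
Value = Finished * price = 1401.2722 * 2.7920 = 3912.3521 $


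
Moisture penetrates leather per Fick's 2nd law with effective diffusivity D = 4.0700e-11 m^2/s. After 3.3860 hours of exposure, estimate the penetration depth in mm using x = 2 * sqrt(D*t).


t = 3.3860 hr * 3600 = 12189.6000 s
D * t = 4.0700e-11 * 12189.6000 = 4.9612e-07
x = 2 * sqrt(D*t) = 2 * sqrt(4.9612e-07) = 0.00140871 m = 1.4087 mm


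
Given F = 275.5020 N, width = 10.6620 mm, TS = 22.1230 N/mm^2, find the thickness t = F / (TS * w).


Formula: t = F / (TS * w)
Substituting: t = 275.5020 / (22.1230 * 10.6620)
Result: 1.1680 mm


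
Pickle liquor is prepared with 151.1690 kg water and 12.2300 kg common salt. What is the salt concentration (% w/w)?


Formula: Conc = salt / (water + salt) * 100
Substituting: Conc = 12.2300 / (151.1690 + 12.2300) * 100
Result: 7.4847 %


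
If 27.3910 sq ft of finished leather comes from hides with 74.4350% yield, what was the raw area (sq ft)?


Formula: raw = finished * 100 / yield
Substituting: raw = 27.3910 * 100 / 74.4350
Result: 36.7985 sq ft


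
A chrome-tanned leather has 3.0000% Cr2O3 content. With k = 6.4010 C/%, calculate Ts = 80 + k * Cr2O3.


Formula: Ts = 80 + k * Cr2O3
Substituting: Ts = 80 + 6.4010 * 3.0000
Result: 99.2030 C


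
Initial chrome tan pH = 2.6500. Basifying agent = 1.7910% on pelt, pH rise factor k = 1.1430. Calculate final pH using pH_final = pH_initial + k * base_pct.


Formula: pH_final = pH_initial + k * base_pct
Substituting: pH_final = 2.6500 + 1.1430 * 1.7910
Result: 4.6971


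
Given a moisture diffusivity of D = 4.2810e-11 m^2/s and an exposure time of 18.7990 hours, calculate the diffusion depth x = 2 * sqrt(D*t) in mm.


t = 18.7990 hr * 3600 = 67676.4000 s
D * t = 4.2810e-11 * 67676.4000 = 2.8972e-06
x = 2 * sqrt(D*t) = 2 * sqrt(2.8972e-06) = 0.00340425 m = 3.4042 mm
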